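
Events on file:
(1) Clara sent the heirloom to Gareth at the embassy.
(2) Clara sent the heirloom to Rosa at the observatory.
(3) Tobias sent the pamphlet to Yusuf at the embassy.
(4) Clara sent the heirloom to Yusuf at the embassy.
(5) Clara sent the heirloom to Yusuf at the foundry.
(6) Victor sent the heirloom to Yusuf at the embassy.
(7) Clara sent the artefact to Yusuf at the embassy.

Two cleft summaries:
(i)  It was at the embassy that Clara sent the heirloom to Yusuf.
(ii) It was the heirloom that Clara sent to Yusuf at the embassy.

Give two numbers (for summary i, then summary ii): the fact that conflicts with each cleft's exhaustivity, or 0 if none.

5, 7

Summary (i) focuses "at the embassy" (the setting); background same agent, thing, recipient (Clara / the heirloom / Yusuf). Fact (5) matches that background with setting = at the foundry — refutes (i).
Summary (ii) focuses "the heirloom" (the thing); background same agent, recipient, setting (Clara / Yusuf / at the embassy). Fact (7) matches that background with thing = the artefact — refutes (ii).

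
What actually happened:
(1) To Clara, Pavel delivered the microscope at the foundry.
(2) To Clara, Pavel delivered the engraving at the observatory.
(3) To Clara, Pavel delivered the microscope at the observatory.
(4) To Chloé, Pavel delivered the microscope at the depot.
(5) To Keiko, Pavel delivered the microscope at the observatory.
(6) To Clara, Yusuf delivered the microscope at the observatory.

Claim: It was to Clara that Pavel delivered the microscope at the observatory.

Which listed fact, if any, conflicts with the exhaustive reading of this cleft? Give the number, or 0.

Focus of the cleft: "Clara" (the recipient). Presupposed background: agent = Pavel, thing = the microscope, setting = at the observatory.
The exhaustive reading says no other recipient fits that background.
But fact (5) also has agent = Pavel, thing = the microscope, setting = at the observatory, with recipient = Keiko — so the exhaustive reading fails.

5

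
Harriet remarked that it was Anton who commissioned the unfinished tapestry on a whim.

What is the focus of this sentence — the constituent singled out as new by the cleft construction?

Anton

In an it-cleft "It was X that/who ...", the clefted constituent X is the focus; the that/who-clause expresses the presupposed open proposition.
Here the focus is "Anton". The backgrounded (presupposed) material includes "the unfinished tapestry" and "on a whim".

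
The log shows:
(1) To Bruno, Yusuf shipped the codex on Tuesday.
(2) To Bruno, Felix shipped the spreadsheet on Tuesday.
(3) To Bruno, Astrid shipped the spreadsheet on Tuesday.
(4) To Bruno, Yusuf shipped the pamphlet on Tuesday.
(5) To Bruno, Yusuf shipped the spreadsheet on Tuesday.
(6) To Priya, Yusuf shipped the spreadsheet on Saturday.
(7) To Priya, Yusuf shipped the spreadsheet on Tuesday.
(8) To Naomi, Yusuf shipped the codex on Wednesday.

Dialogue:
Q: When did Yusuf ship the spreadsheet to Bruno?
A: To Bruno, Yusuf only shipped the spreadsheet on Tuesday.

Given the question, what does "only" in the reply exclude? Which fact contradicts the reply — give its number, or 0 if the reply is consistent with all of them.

0

The question "When did ...?" targets the setting, so in the reply the focus falls on "on Tuesday".
"Only" then excludes alternative settings while the background — Yusuf as agent and the spreadsheet as thing and Bruno as recipient — is held fixed.
No fact keeps Yusuf as agent and the spreadsheet as thing and Bruno as recipient while changing the setting; every other fact differs on something backgrounded. The reply stands.
(Fact (7) would refute a reading with focus on the recipient — but that is not what the question asks.)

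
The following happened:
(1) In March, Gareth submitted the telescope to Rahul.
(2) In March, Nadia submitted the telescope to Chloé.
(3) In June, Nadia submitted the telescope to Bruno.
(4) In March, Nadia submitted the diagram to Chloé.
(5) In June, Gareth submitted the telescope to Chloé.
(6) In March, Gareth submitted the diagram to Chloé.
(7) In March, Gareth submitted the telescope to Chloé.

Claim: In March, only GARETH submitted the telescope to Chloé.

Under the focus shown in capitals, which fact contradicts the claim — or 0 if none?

2

Focus (in capitals) is "Gareth" — the agent. "Only" excludes alternative agents while holding fixed thing = the telescope, recipient = Chloé, setting = in March.
Fact (2) shares the background but differs in agent (Nadia) — a counterexample.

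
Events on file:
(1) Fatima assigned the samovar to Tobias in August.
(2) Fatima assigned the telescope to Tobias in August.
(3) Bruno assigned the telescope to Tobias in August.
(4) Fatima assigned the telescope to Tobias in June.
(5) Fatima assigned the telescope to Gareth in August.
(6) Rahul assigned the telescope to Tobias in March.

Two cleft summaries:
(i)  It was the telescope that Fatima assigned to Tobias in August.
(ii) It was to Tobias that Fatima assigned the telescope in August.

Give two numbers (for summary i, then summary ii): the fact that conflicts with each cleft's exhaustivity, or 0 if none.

1, 5

Summary (i) focuses "the telescope" (the thing); background Fatima as agent and Tobias as recipient and in August as setting. Fact (1) matches that background with thing = the samovar — refutes (i).
Summary (ii) focuses "Tobias" (the recipient); background Fatima as agent and the telescope as thing and in August as setting. Fact (5) matches that background with recipient = Gareth — refutes (ii).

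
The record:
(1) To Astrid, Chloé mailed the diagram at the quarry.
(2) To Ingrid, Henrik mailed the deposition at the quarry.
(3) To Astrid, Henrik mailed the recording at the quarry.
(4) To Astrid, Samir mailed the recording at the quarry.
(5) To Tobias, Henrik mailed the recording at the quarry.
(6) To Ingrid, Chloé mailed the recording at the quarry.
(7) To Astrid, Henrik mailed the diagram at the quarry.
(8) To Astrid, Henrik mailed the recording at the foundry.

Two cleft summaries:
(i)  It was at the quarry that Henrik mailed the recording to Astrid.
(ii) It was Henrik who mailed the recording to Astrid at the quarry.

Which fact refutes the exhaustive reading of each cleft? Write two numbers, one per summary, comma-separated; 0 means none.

8, 4

(i): focus "at the quarry". Looking for agent = Henrik, thing = the recording, recipient = Astrid with some other setting — fact (8) has at the foundry there. Refuted.
(ii): focus "Henrik". Looking for thing = the recording, recipient = Astrid, setting = at the quarry with some other agent — fact (4) has Samir there. Refuted.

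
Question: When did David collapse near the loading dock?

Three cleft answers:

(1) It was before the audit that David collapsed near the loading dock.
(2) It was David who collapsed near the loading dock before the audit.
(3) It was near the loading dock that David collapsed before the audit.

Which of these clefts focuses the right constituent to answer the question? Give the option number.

The question word "when" targets the time.
Option (1) clefts "before the audit" — that matches what the question asks about.
Option (2) clefts "David" — the subject (agent), not what was asked.
Option (3) clefts "near the loading dock" — the location, not what was asked.
So the congruent reply is (1).

1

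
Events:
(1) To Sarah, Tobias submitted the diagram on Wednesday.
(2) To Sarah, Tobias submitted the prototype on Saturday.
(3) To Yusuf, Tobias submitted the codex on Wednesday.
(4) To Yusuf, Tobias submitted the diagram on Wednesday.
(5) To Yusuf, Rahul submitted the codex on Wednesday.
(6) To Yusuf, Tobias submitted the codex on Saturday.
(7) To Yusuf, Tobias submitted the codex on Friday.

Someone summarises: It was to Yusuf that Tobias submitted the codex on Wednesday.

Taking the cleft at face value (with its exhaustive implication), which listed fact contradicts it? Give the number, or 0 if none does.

Focus of the cleft: "Yusuf" (the recipient). Presupposed background: Tobias as agent and the codex as thing and on Wednesday as setting.
Exhaustivity: Yusuf is the only recipient satisfying that background.
Every other fact differs from the presupposition on some backgrounded slot, so none challenges the exhaustivity.

0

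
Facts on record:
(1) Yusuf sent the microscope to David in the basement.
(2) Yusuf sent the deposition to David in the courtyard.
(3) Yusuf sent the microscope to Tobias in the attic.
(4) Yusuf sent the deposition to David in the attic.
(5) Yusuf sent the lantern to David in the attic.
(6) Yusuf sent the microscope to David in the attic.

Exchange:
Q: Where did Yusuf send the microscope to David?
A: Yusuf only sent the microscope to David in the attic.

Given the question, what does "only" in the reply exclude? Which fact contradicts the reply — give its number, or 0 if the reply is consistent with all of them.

Answering "Where did ...?" puts focus on the setting — here, "in the attic".
"Only" then excludes alternative settings while the background — same agent, thing, recipient (Yusuf / the microscope / David) — is held fixed.
Fact (1) keeps same agent, thing, recipient (Yusuf / the microscope / David) but has setting = in the basement; that refutes the reply.
(Fact (4) would refute a reading with focus on the thing — but that is not what the question asks.)

1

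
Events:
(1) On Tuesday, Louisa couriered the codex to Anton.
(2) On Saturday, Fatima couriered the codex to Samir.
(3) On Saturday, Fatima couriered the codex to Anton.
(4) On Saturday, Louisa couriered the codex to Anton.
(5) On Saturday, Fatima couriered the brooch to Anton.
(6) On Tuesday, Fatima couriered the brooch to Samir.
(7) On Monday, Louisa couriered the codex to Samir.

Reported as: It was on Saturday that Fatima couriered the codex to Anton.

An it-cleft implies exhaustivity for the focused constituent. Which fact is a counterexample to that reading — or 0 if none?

0

Focus of the cleft: "on Saturday" (the setting). Presupposed background: agent = Fatima, thing = the codex, recipient = Anton.
The exhaustive reading says no other setting fits that background.
Every other fact differs from the presupposition on some backgrounded slot, so none challenges the exhaustivity.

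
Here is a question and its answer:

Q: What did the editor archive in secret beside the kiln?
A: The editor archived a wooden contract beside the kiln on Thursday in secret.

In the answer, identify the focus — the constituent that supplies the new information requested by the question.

a wooden contract

The wh-word "what" asks about the direct object.
In the answer, "the editor", "beside the kiln" and "in secret" are given — repeated from the question.
"on Thursday" is also new, but it specifies the time, which is not what the question asks about — so it is not the focus.
The constituent filling the direct object gap is "a wooden contract"; that is the focus.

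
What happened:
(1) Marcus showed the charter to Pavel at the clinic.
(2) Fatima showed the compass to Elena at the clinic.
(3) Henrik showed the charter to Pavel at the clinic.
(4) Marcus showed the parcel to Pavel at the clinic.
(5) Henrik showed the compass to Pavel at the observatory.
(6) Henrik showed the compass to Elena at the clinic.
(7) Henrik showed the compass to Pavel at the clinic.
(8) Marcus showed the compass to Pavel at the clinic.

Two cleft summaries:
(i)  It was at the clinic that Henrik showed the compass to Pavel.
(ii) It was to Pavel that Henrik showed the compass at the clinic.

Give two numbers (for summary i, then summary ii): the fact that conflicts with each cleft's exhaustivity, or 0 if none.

Summary (i) focuses "at the clinic" (the setting); background same agent, thing, recipient (Henrik / the compass / Pavel). Fact (5) matches that background with setting = at the observatory — refutes (i).
Summary (ii) focuses "Pavel" (the recipient); background same agent, thing, setting (Henrik / the compass / at the clinic). Fact (6) matches that background with recipient = Elena — refutes (ii).

5, 6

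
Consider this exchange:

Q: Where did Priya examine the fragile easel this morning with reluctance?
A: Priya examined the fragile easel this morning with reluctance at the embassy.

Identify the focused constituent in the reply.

at the embassy

The wh-word "where" asks about the location.
In the answer, "Priya", "the fragile easel", "with reluctance" and "this morning" are given — repeated from the question.
The constituent filling the location gap is "at the embassy"; that is the focus and would carry nuclear stress.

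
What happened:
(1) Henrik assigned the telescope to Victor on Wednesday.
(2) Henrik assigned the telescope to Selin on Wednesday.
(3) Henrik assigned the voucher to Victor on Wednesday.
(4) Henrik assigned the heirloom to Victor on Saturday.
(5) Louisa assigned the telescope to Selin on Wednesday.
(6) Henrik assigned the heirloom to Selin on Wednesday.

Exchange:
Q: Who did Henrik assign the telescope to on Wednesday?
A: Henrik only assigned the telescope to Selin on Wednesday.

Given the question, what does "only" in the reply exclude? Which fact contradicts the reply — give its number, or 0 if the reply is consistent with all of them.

1

Answering "Who did ... to ...?" puts focus on the recipient — here, "Selin".
So "only" ranges over recipients; the rest (agent = Henrik, thing = the telescope, setting = on Wednesday) is presupposed.
Fact (1) shares the background with a different recipient (Victor) — counterexample.
(Fact (6) would refute a reading with focus on the thing — but that is not what the question asks.)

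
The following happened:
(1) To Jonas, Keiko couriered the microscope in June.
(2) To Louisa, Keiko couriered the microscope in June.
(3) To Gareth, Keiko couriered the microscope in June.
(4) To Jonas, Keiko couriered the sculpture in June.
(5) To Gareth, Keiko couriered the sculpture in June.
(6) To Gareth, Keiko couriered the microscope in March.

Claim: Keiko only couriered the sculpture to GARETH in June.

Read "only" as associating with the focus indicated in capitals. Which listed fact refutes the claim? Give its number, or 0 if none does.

The capitals mark "Gareth" as focus. So "only" rules out other recipients, with the rest (agent = Keiko, thing = the sculpture, setting = in June) as background.
Fact (4) matches on agent = Keiko, thing = the sculpture, setting = in June, but has recipient = Jonas instead. That refutes the claim.

4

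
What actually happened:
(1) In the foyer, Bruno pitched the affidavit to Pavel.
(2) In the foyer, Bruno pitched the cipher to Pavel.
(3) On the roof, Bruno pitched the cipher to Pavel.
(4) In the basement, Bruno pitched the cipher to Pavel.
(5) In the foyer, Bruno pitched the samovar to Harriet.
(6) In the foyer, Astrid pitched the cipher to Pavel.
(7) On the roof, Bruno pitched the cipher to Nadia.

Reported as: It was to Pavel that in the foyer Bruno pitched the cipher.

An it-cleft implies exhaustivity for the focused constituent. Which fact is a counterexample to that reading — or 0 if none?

Focus of the cleft: "Pavel" (the recipient). Presupposed background: same agent, thing, setting (Bruno / the cipher / in the foyer).
The exhaustive reading says no other recipient fits that background.
No listed fact matches the background with a different recipient. Exhaustivity holds.

0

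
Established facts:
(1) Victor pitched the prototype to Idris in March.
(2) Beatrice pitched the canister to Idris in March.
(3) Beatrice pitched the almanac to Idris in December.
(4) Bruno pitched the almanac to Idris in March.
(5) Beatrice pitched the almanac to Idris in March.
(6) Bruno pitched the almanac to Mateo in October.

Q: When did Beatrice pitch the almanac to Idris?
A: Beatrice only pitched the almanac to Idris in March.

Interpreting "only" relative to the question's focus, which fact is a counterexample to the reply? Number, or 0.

The question "When did ...?" targets the setting, so in the reply the focus falls on "in March".
"Only" then excludes alternative settings while the background — same agent, thing, recipient (Beatrice / the almanac / Idris) — is held fixed.
Fact (3) shares the background with a different setting (in December) — counterexample.
(Fact (2) would refute a reading with focus on the thing — but that is not what the question asks.)

3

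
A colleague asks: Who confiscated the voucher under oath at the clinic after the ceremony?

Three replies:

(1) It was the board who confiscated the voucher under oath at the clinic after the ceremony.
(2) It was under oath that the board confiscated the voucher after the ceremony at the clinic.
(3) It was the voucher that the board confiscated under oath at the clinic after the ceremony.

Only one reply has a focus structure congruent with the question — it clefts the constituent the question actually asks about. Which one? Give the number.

The question word "who" targets the subject (agent).
Option (1) clefts "the board" — that matches what the question asks about.
Option (2) clefts "under oath" — the manner, not what was asked.
Option (3) clefts "the voucher" — the direct object, not what was asked.
So the congruent reply is (1).

1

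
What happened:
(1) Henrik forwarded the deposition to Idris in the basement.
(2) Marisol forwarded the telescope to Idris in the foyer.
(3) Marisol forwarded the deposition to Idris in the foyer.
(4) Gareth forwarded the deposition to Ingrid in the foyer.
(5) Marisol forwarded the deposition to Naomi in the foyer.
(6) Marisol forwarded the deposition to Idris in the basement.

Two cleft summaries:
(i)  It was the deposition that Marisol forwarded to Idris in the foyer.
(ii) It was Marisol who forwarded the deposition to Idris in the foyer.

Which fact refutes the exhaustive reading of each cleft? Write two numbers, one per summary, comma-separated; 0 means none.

2, 0

(i): focus "the deposition". Looking for Marisol as agent and Idris as recipient and in the foyer as setting with some other thing — fact (2) has the telescope there. Refuted.
(ii): focus "Marisol". No fact shares the deposition as thing and Idris as recipient and in the foyer as setting with a different agent. 0.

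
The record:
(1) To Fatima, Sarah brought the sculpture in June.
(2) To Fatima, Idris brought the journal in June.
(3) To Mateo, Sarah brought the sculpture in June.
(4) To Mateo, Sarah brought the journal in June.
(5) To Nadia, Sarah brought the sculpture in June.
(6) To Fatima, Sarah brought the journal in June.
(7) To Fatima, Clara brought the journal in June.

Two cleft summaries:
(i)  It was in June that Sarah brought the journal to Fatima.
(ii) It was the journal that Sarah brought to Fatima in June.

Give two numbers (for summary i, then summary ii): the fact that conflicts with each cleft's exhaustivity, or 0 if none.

0, 1

Summary (i) focuses "in June" (the setting); background Sarah as agent and the journal as thing and Fatima as recipient. No fact matches that background with a different setting, so 0.
Summary (ii) focuses "the journal" (the thing); background Sarah as agent and Fatima as recipient and in June as setting. Fact (1) matches that background with thing = the sculpture — refutes (ii).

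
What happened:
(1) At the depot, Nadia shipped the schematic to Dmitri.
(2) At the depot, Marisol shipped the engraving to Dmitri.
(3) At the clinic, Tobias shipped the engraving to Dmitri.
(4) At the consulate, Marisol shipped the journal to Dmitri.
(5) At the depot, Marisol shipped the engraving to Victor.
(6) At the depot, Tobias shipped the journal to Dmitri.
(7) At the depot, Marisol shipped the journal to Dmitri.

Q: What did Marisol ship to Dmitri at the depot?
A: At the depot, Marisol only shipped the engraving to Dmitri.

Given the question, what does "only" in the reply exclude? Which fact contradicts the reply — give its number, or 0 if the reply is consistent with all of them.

The question "What did ...?" targets the thing, so in the reply the focus falls on "the engraving".
So "only" ranges over things; the rest (same agent, recipient, setting (Marisol / Dmitri / at the depot)) is presupposed.
Fact (7) shares the background with a different thing (the journal) — counterexample.
(Fact (5) would refute a reading with focus on the recipient — but that is not what the question asks.)

7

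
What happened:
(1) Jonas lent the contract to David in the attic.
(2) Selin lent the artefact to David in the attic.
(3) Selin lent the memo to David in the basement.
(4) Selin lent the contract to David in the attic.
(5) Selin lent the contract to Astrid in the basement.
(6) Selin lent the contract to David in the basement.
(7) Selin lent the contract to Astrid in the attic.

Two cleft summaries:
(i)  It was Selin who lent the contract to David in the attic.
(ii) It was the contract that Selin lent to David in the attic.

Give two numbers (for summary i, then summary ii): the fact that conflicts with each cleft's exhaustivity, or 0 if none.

(i): focus "Selin". Looking for same thing, recipient, setting (the contract / David / in the attic) with some other agent — fact (1) has Jonas there. Refuted.
(ii): focus "the contract". Looking for same agent, recipient, setting (Selin / David / in the attic) with some other thing — fact (2) has the artefact there. Refuted.

1, 2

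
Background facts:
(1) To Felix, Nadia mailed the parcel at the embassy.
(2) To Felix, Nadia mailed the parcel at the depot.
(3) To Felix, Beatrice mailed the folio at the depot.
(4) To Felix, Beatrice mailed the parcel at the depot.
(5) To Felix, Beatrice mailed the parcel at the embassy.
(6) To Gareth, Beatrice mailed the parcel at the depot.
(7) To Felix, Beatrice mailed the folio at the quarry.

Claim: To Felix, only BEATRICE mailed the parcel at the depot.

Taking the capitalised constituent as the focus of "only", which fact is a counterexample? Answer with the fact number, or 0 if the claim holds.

Focus (in capitals) is "Beatrice" — the agent. "Only" excludes alternative agents while holding fixed the parcel as thing and Felix as recipient and at the depot as setting.
Fact (2) matches on the parcel as thing and Felix as recipient and at the depot as setting, but has agent = Nadia instead. That refutes the claim.

2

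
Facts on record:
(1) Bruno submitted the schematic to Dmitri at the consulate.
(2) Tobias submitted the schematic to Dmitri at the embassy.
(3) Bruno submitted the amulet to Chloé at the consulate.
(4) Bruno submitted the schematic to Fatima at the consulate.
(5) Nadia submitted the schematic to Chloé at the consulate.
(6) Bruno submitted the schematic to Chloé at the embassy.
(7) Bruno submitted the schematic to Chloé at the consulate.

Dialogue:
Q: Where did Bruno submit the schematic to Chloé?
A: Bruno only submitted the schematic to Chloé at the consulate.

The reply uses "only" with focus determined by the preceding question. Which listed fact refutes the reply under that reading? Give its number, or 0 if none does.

The question "Where did ...?" targets the setting, so in the reply the focus falls on "at the consulate".
"Only" then excludes alternative settings while the background — same agent, thing, recipient (Bruno / the schematic / Chloé) — is held fixed.
Fact (6) shares the background with a different setting (at the embassy) — counterexample.
(Fact (1) would refute a reading with focus on the recipient — but that is not what the question asks.)

6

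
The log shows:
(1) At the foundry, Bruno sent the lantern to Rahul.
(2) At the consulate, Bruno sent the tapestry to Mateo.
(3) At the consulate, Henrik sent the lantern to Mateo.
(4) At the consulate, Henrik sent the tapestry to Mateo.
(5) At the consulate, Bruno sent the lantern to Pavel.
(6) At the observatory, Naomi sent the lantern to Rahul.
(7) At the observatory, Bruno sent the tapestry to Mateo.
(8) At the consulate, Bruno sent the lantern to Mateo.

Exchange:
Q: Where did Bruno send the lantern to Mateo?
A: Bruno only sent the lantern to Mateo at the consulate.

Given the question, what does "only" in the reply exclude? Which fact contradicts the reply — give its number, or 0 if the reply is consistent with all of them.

Answering "Where did ...?" puts focus on the setting — here, "at the consulate".
So "only" ranges over settings; the rest (Bruno as agent and the lantern as thing and Mateo as recipient) is presupposed.
No listed fact shares that background with another setting. Nothing contradicts the reply.
(Fact (2) would refute a reading with focus on the thing — but that is not what the question asks.)

0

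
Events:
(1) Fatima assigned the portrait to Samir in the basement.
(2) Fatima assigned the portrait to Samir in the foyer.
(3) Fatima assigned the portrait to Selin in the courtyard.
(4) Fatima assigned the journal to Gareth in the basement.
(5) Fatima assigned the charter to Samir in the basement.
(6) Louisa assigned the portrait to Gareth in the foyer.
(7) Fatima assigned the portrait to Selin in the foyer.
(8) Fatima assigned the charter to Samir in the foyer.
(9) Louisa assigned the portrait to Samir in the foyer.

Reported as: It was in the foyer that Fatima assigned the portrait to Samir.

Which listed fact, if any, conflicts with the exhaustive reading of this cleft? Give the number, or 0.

Focus of the cleft: "in the foyer" (the setting). Presupposed background: Fatima as agent and the portrait as thing and Samir as recipient.
The exhaustive reading says no other setting fits that background.
But fact (1) also has Fatima as agent and the portrait as thing and Samir as recipient, with setting = in the basement — so the exhaustive reading fails.

1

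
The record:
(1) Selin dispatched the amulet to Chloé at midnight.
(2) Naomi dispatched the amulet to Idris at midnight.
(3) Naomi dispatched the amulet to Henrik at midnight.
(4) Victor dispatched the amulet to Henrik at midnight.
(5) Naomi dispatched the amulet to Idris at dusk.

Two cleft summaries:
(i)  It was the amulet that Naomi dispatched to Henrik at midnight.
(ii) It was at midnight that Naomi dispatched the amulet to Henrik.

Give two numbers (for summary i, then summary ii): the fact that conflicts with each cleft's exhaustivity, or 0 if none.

0, 0

Summary (i) focuses "the amulet" (the thing); background same agent, recipient, setting (Naomi / Henrik / at midnight). No fact matches that background with a different thing, so 0.
Summary (ii) focuses "at midnight" (the setting); background same agent, thing, recipient (Naomi / the amulet / Henrik). No fact matches that background with a different setting, so 0.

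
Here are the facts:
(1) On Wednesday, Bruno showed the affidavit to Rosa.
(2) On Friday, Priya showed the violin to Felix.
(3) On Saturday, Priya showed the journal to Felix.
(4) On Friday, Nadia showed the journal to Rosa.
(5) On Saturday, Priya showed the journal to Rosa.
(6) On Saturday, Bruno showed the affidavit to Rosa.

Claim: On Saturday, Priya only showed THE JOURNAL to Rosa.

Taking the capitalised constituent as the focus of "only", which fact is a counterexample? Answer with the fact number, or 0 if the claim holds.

0

The capitals mark "the journal" as focus. So "only" rules out other things, with the rest (same agent, recipient, setting (Priya / Rosa / on Saturday)) as background.
Every other fact changes something in the background, not just the thing. Nothing refutes the claim.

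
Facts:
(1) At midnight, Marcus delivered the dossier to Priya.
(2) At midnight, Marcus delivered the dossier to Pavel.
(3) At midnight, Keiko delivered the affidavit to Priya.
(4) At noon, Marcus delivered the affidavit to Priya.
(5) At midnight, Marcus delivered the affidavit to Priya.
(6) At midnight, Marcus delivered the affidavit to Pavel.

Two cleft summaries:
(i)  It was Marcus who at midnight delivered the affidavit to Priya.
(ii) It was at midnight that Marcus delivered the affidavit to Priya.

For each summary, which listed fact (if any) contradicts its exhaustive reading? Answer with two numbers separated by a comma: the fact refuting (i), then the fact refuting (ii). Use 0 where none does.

(i): focus "Marcus". Looking for same thing, recipient, setting (the affidavit / Priya / at midnight) with some other agent — fact (3) has Keiko there. Refuted.
(ii): focus "at midnight". Looking for same agent, thing, recipient (Marcus / the affidavit / Priya) with some other setting — fact (4) has at noon there. Refuted.

3, 4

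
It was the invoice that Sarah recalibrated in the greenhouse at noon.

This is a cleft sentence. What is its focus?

In an it-cleft "It was X that/who ...", the clefted constituent X is the focus; the that/who-clause expresses the presupposed open proposition.
Here the focus is "the invoice". The backgrounded (presupposed) material includes "Sarah", "in the greenhouse" and "at noon".

the invoice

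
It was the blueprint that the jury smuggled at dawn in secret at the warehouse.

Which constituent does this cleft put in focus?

In an it-cleft "It was X that/who ...", the clefted constituent X is the focus; the that/who-clause expresses the presupposed open proposition.
Here the focus is "the blueprint". The backgrounded (presupposed) material includes "the jury", "at dawn", "at the warehouse" and "in secret".

the blueprint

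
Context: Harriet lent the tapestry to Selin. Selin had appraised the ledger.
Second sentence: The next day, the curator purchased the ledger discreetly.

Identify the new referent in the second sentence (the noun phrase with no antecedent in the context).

the curator

"the ledger" in the second sentence is given — already mentioned in the context.
"the curator" has no antecedent in the context; it is discourse-new.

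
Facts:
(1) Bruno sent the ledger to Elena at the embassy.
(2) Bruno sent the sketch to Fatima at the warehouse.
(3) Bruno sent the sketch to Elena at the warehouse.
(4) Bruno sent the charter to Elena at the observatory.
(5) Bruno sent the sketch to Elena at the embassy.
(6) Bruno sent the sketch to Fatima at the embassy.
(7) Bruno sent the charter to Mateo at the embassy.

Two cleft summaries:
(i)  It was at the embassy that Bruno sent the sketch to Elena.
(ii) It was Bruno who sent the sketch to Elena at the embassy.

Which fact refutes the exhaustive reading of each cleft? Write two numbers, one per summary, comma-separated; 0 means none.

(i): focus "at the embassy". Looking for same agent, thing, recipient (Bruno / the sketch / Elena) with some other setting — fact (3) has at the warehouse there. Refuted.
(ii): focus "Bruno". No fact shares same thing, recipient, setting (the sketch / Elena / at the embassy) with a different agent. 0.

3, 0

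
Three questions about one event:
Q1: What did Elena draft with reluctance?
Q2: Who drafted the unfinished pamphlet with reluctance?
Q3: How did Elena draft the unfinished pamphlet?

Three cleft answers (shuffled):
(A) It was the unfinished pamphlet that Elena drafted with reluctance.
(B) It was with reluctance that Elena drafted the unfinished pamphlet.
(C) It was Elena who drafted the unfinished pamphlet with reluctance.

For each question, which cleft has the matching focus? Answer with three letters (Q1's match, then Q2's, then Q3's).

ACB

Q1 asks about the direct object; cleft (A) focuses "the unfinished pamphlet", which is the direct object — so Q1 → A.
Q2 asks about the subject (agent); cleft (C) focuses "Elena", which is the subject (agent) — so Q2 → C.
Q3 asks about the manner; cleft (B) focuses "with reluctance", which is the manner — so Q3 → B.
Mapping: Q1→A, Q2→C, Q3→B.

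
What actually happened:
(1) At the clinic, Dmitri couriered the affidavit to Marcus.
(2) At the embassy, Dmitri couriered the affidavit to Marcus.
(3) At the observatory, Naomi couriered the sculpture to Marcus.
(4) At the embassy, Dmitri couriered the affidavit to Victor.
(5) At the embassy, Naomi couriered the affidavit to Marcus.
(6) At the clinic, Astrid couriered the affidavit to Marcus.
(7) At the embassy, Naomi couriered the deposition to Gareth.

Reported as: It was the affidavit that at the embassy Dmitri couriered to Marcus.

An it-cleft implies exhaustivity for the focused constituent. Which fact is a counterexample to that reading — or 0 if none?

0

Focus of the cleft: "the affidavit" (the thing). Presupposed background: Dmitri as agent and Marcus as recipient and at the embassy as setting.
Exhaustivity: the affidavit is the only thing satisfying that background.
No listed fact matches the background with a different thing. Exhaustivity holds.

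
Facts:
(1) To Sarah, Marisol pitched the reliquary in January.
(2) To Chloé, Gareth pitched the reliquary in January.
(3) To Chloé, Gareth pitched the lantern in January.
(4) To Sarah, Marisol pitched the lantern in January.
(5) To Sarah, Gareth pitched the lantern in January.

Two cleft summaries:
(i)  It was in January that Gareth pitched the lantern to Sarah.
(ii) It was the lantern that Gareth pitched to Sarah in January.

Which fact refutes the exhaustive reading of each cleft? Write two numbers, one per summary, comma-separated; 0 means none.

Summary (i) focuses "in January" (the setting); background Gareth as agent and the lantern as thing and Sarah as recipient. No fact matches that background with a different setting, so 0.
Summary (ii) focuses "the lantern" (the thing); background Gareth as agent and Sarah as recipient and in January as setting. No fact matches that background with a different thing, so 0.

0, 0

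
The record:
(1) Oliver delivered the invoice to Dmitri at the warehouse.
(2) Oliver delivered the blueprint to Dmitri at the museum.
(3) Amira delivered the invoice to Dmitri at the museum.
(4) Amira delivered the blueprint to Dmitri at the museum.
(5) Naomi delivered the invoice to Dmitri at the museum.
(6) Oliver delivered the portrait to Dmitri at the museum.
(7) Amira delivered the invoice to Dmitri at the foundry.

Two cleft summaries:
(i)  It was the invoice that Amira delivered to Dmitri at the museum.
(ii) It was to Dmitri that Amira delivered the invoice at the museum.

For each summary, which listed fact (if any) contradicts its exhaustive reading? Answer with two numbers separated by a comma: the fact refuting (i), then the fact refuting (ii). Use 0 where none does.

4, 0

Summary (i) focuses "the invoice" (the thing); background Amira as agent and Dmitri as recipient and at the museum as setting. Fact (4) matches that background with thing = the blueprint — refutes (i).
Summary (ii) focuses "Dmitri" (the recipient); background Amira as agent and the invoice as thing and at the museum as setting. No fact matches that background with a different recipient, so 0.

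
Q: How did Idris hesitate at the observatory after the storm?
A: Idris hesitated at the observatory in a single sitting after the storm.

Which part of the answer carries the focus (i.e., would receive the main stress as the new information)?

The wh-word "how" asks about the manner.
In the answer, "Idris", "at the observatory" and "after the storm" are given — repeated from the question.
The constituent filling the manner gap is "in a single sitting"; that is the focus and would carry nuclear stress.

in a single sitting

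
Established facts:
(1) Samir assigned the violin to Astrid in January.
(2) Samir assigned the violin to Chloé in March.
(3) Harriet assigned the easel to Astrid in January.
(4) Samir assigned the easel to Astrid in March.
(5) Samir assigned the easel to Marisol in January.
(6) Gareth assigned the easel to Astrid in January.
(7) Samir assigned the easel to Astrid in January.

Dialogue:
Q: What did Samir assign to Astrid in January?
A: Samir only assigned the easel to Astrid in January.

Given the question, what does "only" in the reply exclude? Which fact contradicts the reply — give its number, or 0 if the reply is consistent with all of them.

Answering "What did ...?" puts focus on the thing — here, "the easel".
So "only" ranges over things; the rest (Samir as agent and Astrid as recipient and in January as setting) is presupposed.
Fact (1) shares the background with a different thing (the violin) — counterexample.
(Fact (4) would refute a reading with focus on the setting — but that is not what the question asks.)

1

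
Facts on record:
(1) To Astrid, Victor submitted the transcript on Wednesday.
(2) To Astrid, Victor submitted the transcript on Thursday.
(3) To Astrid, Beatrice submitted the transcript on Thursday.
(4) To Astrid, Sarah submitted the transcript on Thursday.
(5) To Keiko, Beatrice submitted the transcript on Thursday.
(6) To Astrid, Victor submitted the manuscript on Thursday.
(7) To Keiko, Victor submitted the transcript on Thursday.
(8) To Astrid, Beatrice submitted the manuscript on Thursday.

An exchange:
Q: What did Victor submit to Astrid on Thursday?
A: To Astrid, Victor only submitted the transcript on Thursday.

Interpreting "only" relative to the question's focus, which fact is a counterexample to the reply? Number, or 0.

6

Answering "What did ...?" puts focus on the thing — here, "the transcript".
"Only" then excludes alternative things while the background — same agent, recipient, setting (Victor / Astrid / on Thursday) — is held fixed.
Fact (6) keeps same agent, recipient, setting (Victor / Astrid / on Thursday) but has thing = the manuscript; that refutes the reply.
(Fact (7) would refute a reading with focus on the recipient — but that is not what the question asks.)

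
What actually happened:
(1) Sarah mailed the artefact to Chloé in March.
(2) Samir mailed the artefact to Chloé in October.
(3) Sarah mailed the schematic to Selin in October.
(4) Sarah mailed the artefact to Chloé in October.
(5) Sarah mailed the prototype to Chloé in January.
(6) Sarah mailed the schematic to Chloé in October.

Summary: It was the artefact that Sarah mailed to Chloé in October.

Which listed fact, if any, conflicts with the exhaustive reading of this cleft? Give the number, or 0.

Focus of the cleft: "the artefact" (the thing). Presupposed background: agent = Sarah, recipient = Chloé, setting = in October.
Exhaustivity: the artefact is the only thing satisfying that background.
But fact (6) also has agent = Sarah, recipient = Chloé, setting = in October, with thing = the schematic — so the exhaustive reading fails.

6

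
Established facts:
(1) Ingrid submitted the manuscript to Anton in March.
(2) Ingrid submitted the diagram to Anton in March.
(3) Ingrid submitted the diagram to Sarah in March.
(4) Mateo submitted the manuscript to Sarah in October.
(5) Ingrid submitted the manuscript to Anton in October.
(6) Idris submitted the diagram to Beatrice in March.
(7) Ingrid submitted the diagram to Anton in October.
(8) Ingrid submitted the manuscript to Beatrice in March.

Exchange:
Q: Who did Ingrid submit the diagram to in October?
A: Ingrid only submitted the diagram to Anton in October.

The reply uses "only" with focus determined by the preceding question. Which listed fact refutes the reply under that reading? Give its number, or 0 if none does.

0

Answering "Who did ... to ...?" puts focus on the recipient — here, "Anton".
So "only" ranges over recipients; the rest (same agent, thing, setting (Ingrid / the diagram / in October)) is presupposed.
No fact keeps same agent, thing, setting (Ingrid / the diagram / in October) while changing the recipient; every other fact differs on something backgrounded. The reply stands.
(Fact (2) would refute a reading with focus on the setting — but that is not what the question asks.)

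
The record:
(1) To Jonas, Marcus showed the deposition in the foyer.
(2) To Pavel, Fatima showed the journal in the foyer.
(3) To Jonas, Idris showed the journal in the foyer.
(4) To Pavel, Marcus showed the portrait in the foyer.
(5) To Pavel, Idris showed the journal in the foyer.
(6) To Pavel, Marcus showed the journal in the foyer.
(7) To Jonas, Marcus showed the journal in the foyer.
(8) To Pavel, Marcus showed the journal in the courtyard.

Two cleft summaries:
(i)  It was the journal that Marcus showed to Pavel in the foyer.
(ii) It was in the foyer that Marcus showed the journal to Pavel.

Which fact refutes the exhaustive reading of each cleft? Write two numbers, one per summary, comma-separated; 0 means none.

4, 8

(i): focus "the journal". Looking for same agent, recipient, setting (Marcus / Pavel / in the foyer) with some other thing — fact (4) has the portrait there. Refuted.
(ii): focus "in the foyer". Looking for same agent, thing, recipient (Marcus / the journal / Pavel) with some other setting — fact (8) has in the courtyard there. Refuted.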